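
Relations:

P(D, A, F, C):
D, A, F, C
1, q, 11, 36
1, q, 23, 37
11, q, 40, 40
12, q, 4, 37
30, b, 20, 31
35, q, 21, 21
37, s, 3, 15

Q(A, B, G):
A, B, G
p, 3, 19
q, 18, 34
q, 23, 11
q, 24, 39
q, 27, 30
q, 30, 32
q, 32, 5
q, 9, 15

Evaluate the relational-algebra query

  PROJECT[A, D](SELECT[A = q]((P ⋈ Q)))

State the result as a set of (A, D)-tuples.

{(q, 1), (q, 11), (q, 12), (q, 35)}

Natural join on A: {(1, q, 11, 36, 18, 34), (1, q, 11, 36, 23, 11), (1, q, 11, 36, 24, 39), (1, q, 11, 36, 27, 30), (1, q, 11, 36, 30, 32), (1, q, 11, 36, 32, 5), (1, q, 11, 36, 9, 15), (1, q, 23, 37, 18, 34), (1, q, 23, 37, 23, 11), (1, q, 23, 37, 24, 39), (1, q, 23, 37, 27, 30), (1, q, 23, 37, 30, 32), (1, q, 23, 37, 32, 5), (1, q, 23, 37, 9, 15), (11, q, 40, 40, 18, 34), (11, q, 40, 40, 23, 11), (11, q, 40, 40, 24, 39), (11, q, 40, 40, 27, 30), (11, q, 40, 40, 30, 32), (11, q, 40, 40, 32, 5), (11, q, 40, 40, 9, 15), (12, q, 4, 37, 18, 34), (12, q, 4, 37, 23, 11), (12, q, 4, 37, 24, 39), (12, q, 4, 37, 27, 30), (12, q, 4, 37, 30, 32), (12, q, 4, 37, 32, 5), (12, q, 4, 37, 9, 15), (35, q, 21, 21, 18, 34), (35, q, 21, 21, 23, 11), (35, q, 21, 21, 24, 39), (35, q, 21, 21, 27, 30), (35, q, 21, 21, 30, 32), (35, q, 21, 21, 32, 5), (35, q, 21, 21, 9, 15)}
Apply σ_{A = q}; surviving tuples: {(1, q, 11, 36, 18, 34), (1, q, 11, 36, 23, 11), (1, q, 11, 36, 24, 39), (1, q, 11, 36, 27, 30), (1, q, 11, 36, 30, 32), (1, q, 11, 36, 32, 5), (1, q, 11, 36, 9, 15), (1, q, 23, 37, 18, 34), (1, q, 23, 37, 23, 11), (1, q, 23, 37, 24, 39), (1, q, 23, 37, 27, 30), (1, q, 23, 37, 30, 32), (1, q, 23, 37, 32, 5), (1, q, 23, 37, 9, 15), (11, q, 40, 40, 18, 34), (11, q, 40, 40, 23, 11), (11, q, 40, 40, 24, 39), (11, q, 40, 40, 27, 30), (11, q, 40, 40, 30, 32), (11, q, 40, 40, 32, 5), (11, q, 40, 40, 9, 15), (12, q, 4, 37, 18, 34), (12, q, 4, 37, 23, 11), (12, q, 4, 37, 24, 39), (12, q, 4, 37, 27, 30), (12, q, 4, 37, 30, 32), (12, q, 4, 37, 32, 5), (12, q, 4, 37, 9, 15), (35, q, 21, 21, 18, 34), (35, q, 21, 21, 23, 11), (35, q, 21, 21, 24, 39), (35, q, 21, 21, 27, 30), (35, q, 21, 21, 30, 32), (35, q, 21, 21, 32, 5), (35, q, 21, 21, 9, 15)}
π_{A, D} gives {(q, 1), (q, 11), (q, 12), (q, 35)} (31 duplicate(s) eliminated).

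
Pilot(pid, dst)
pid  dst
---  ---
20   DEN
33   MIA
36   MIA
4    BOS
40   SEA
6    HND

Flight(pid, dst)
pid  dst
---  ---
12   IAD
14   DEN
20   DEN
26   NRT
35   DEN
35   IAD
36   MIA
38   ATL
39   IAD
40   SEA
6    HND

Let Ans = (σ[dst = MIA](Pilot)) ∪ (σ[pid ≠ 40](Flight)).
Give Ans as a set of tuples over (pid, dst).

Selection dst = MIA: {(33, MIA), (36, MIA)}
Selection pid ≠ 40: {(12, IAD), (14, DEN), (20, DEN), (26, NRT), (35, DEN), (35, IAD), (36, MIA), (38, ATL), (39, IAD), (6, HND)}
Set union of the two operands is {(12, IAD), (14, DEN), (20, DEN), (26, NRT), (33, MIA), (35, DEN), (35, IAD), (36, MIA), (38, ATL), (39, IAD), (6, HND)}.

{(12, IAD), (14, DEN), (20, DEN), (26, NRT), (33, MIA), (35, DEN), (35, IAD), (36, MIA), (38, ATL), (39, IAD), (6, HND)}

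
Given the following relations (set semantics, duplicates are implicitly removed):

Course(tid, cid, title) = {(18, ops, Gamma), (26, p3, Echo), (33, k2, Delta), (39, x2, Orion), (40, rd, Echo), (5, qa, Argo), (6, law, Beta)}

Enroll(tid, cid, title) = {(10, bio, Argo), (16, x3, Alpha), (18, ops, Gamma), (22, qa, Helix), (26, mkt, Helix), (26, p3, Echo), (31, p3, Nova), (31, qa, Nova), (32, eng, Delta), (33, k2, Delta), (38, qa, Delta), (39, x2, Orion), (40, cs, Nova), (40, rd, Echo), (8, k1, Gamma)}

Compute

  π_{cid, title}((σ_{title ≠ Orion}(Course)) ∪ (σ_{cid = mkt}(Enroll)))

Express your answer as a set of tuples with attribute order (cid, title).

{(k2, Delta), (law, Beta), (mkt, Helix), (ops, Gamma), (p3, Echo), (qa, Argo), (rd, Echo)}

Apply σ_{title ≠ Orion}; surviving tuples: {(18, ops, Gamma), (26, p3, Echo), (33, k2, Delta), (40, rd, Echo), (5, qa, Argo), (6, law, Beta)}
Apply σ_{cid = mkt}; surviving tuples: {(26, mkt, Helix)}
Union: {(18, ops, Gamma), (26, p3, Echo), (33, k2, Delta), (40, rd, Echo), (5, qa, Argo), (6, law, Beta)} with {(26, mkt, Helix)} → {(18, ops, Gamma), (26, mkt, Helix), (26, p3, Echo), (33, k2, Delta), (40, rd, Echo), (5, qa, Argo), (6, law, Beta)}
Keep only column(s) cid, title: {(k2, Delta), (law, Beta), (mkt, Helix), (ops, Gamma), (p3, Echo), (qa, Argo), (rd, Echo)}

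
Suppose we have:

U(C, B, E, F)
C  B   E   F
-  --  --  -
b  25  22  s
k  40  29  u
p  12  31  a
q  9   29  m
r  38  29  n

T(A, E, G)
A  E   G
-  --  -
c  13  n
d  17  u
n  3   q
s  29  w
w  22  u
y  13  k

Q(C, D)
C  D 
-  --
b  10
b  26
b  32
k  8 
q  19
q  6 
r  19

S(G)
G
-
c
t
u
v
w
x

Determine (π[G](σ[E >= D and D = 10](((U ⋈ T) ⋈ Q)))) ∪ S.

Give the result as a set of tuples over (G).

{c, t, u, v, w, x}

U ⋈ T (natural join on E): {(b, 25, 22, s, w, u), (k, 40, 29, u, s, w), (q, 9, 29, m, s, w), (r, 38, 29, n, s, w)}
(U ⋈ T) ⋈ Q (natural join on C): {(b, 25, 22, s, w, u, 10), (b, 25, 22, s, w, u, 26), (b, 25, 22, s, w, u, 32), (k, 40, 29, u, s, w, 8), (q, 9, 29, m, s, w, 19), (q, 9, 29, m, s, w, 6), (r, 38, 29, n, s, w, 19)}
Selection E >= D and D = 10: {(b, 25, 22, s, w, u, 10)}
π_{G} gives {u}.
Union: {u} with {c, t, u, v, w, x} → {c, t, u, v, w, x}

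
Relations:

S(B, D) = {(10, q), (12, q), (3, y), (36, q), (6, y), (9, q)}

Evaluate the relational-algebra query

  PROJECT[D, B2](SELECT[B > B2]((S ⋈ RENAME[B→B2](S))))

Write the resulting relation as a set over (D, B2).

ρ[B→B2]: schema becomes (B2, D); tuples unchanged.
S ⋈ RENAME[B→B2](S) (natural join on D): {(10, q, 10), (10, q, 12), (10, q, 36), (10, q, 9), (12, q, 10), (12, q, 12), (12, q, 36), (12, q, 9), (3, y, 3), (3, y, 6), (36, q, 10), (36, q, 12), (36, q, 36), (36, q, 9), (6, y, 3), (6, y, 6), (9, q, 10), (9, q, 12), (9, q, 36), (9, q, 9)}
σ[B > B2]: keep tuples satisfying B > B2 → {(10, q, 9), (12, q, 10), (12, q, 9), (36, q, 10), (36, q, 12), (36, q, 9), (6, y, 3)}
Projecting to D, B2 (3 duplicate(s) eliminated): {(q, 10), (q, 12), (q, 9), (y, 3)}

{(q, 10), (q, 12), (q, 9), (y, 3)}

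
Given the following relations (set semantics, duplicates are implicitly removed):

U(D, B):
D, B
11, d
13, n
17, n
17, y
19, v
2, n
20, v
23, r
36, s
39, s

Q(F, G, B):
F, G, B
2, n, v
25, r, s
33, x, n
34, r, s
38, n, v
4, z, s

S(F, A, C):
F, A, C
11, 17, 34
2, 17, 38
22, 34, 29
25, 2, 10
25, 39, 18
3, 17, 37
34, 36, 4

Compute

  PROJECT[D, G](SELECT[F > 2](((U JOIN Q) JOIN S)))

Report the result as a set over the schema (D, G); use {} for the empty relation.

Joining U and Q on B yields {(13, n, 33, x), (17, n, 33, x), (19, v, 2, n), (19, v, 38, n), (2, n, 33, x), (20, v, 2, n), (20, v, 38, n), (36, s, 25, r), (36, s, 34, r), (36, s, 4, z), (39, s, 25, r), (39, s, 34, r), (39, s, 4, z)}.
Joining (U JOIN Q) and S on F yields {(19, v, 2, n, 17, 38), (20, v, 2, n, 17, 38), (36, s, 25, r, 2, 10), (36, s, 25, r, 39, 18), (36, s, 34, r, 36, 4), (39, s, 25, r, 2, 10), (39, s, 25, r, 39, 18), (39, s, 34, r, 36, 4)}.
Filtering on F > 2 leaves {(36, s, 25, r, 2, 10), (36, s, 25, r, 39, 18), (36, s, 34, r, 36, 4), (39, s, 25, r, 2, 10), (39, s, 25, r, 39, 18), (39, s, 34, r, 36, 4)}.
Projecting to D, G (4 duplicate(s) eliminated): {(36, r), (39, r)}

{(36, r), (39, r)}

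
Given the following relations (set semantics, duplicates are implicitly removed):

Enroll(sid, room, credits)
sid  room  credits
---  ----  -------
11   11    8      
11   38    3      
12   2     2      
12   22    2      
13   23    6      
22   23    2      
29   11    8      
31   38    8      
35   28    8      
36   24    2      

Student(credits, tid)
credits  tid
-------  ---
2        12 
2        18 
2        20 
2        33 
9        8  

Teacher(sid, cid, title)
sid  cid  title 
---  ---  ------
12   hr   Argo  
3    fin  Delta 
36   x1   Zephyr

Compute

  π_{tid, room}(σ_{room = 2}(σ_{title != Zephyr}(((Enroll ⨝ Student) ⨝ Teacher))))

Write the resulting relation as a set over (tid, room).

{(12, 2), (18, 2), (20, 2), (33, 2)}

Enroll ⋈ Student (natural join on credits): {(12, 2, 2, 12), (12, 2, 2, 18), (12, 2, 2, 20), (12, 2, 2, 33), (12, 22, 2, 12), (12, 22, 2, 18), (12, 22, 2, 20), (12, 22, 2, 33), (22, 23, 2, 12), (22, 23, 2, 18), (22, 23, 2, 20), (22, 23, 2, 33), (36, 24, 2, 12), (36, 24, 2, 18), (36, 24, 2, 20), (36, 24, 2, 33)}
(Enroll ⨝ Student) ⋈ Teacher (natural join on sid): {(12, 2, 2, 12, hr, Argo), (12, 2, 2, 18, hr, Argo), (12, 2, 2, 20, hr, Argo), (12, 2, 2, 33, hr, Argo), (12, 22, 2, 12, hr, Argo), (12, 22, 2, 18, hr, Argo), (12, 22, 2, 20, hr, Argo), (12, 22, 2, 33, hr, Argo), (36, 24, 2, 12, x1, Zephyr), (36, 24, 2, 18, x1, Zephyr), (36, 24, 2, 20, x1, Zephyr), (36, 24, 2, 33, x1, Zephyr)}
Filtering on title != Zephyr leaves {(12, 2, 2, 12, hr, Argo), (12, 2, 2, 18, hr, Argo), (12, 2, 2, 20, hr, Argo), (12, 2, 2, 33, hr, Argo), (12, 22, 2, 12, hr, Argo), (12, 22, 2, 18, hr, Argo), (12, 22, 2, 20, hr, Argo), (12, 22, 2, 33, hr, Argo)}.
Filtering on room = 2 leaves {(12, 2, 2, 12, hr, Argo), (12, 2, 2, 18, hr, Argo), (12, 2, 2, 20, hr, Argo), (12, 2, 2, 33, hr, Argo)}.
Projecting to tid, room: {(12, 2), (18, 2), (20, 2), (33, 2)}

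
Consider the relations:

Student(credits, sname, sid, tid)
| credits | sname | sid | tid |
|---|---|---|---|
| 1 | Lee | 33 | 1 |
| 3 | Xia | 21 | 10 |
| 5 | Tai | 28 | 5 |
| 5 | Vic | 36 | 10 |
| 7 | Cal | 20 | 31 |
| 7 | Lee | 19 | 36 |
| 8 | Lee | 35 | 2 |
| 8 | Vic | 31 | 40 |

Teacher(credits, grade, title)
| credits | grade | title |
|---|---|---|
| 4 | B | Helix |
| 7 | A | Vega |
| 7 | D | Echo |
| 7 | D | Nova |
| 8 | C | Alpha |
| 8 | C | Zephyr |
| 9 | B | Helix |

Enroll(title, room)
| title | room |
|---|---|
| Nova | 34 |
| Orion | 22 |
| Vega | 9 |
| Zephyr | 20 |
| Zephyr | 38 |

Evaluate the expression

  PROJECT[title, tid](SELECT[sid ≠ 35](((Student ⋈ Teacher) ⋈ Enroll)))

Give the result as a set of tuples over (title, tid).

Natural join on credits: {(7, Cal, 20, 31, A, Vega), (7, Cal, 20, 31, D, Echo), (7, Cal, 20, 31, D, Nova), (7, Lee, 19, 36, A, Vega), (7, Lee, 19, 36, D, Echo), (7, Lee, 19, 36, D, Nova), (8, Lee, 35, 2, C, Alpha), (8, Lee, 35, 2, C, Zephyr), (8, Vic, 31, 40, C, Alpha), (8, Vic, 31, 40, C, Zephyr)}
Natural join on title: {(7, Cal, 20, 31, A, Vega, 9), (7, Cal, 20, 31, D, Nova, 34), (7, Lee, 19, 36, A, Vega, 9), (7, Lee, 19, 36, D, Nova, 34), (8, Lee, 35, 2, C, Zephyr, 20), (8, Lee, 35, 2, C, Zephyr, 38), (8, Vic, 31, 40, C, Zephyr, 20), (8, Vic, 31, 40, C, Zephyr, 38)}
Filtering on sid ≠ 35 leaves {(7, Cal, 20, 31, A, Vega, 9), (7, Cal, 20, 31, D, Nova, 34), (7, Lee, 19, 36, A, Vega, 9), (7, Lee, 19, 36, D, Nova, 34), (8, Vic, 31, 40, C, Zephyr, 20), (8, Vic, 31, 40, C, Zephyr, 38)}.
Projecting to title, tid (1 duplicate(s) eliminated): {(Nova, 31), (Nova, 36), (Vega, 31), (Vega, 36), (Zephyr, 40)}

{(Nova, 31), (Nova, 36), (Vega, 31), (Vega, 36), (Zephyr, 40)}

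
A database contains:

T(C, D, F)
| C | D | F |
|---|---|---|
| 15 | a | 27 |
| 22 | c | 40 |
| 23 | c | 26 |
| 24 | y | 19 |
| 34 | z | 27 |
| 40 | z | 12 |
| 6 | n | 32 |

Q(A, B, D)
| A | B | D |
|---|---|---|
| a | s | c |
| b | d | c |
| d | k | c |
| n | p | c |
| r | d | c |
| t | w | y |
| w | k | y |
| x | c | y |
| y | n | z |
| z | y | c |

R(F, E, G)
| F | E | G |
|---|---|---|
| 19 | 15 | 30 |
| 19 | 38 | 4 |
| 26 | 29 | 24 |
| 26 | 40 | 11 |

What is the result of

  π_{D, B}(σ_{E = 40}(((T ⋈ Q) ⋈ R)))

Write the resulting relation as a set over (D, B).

{(c, d), (c, k), (c, p), (c, s), (c, y)}

Natural join on D: {(22, c, 40, a, s), (22, c, 40, b, d), (22, c, 40, d, k), (22, c, 40, n, p), (22, c, 40, r, d), (22, c, 40, z, y), (23, c, 26, a, s), (23, c, 26, b, d), (23, c, 26, d, k), (23, c, 26, n, p), (23, c, 26, r, d), (23, c, 26, z, y), (24, y, 19, t, w), (24, y, 19, w, k), (24, y, 19, x, c), (34, z, 27, y, n), (40, z, 12, y, n)}
Natural join on F: {(23, c, 26, a, s, 29, 24), (23, c, 26, a, s, 40, 11), (23, c, 26, b, d, 29, 24), (23, c, 26, b, d, 40, 11), (23, c, 26, d, k, 29, 24), (23, c, 26, d, k, 40, 11), (23, c, 26, n, p, 29, 24), (23, c, 26, n, p, 40, 11), (23, c, 26, r, d, 29, 24), (23, c, 26, r, d, 40, 11), (23, c, 26, z, y, 29, 24), (23, c, 26, z, y, 40, 11), (24, y, 19, t, w, 15, 30), (24, y, 19, t, w, 38, 4), (24, y, 19, w, k, 15, 30), (24, y, 19, w, k, 38, 4), (24, y, 19, x, c, 15, 30), (24, y, 19, x, c, 38, 4)}
Apply σ_{E = 40}; surviving tuples: {(23, c, 26, a, s, 40, 11), (23, c, 26, b, d, 40, 11), (23, c, 26, d, k, 40, 11), (23, c, 26, n, p, 40, 11), (23, c, 26, r, d, 40, 11), (23, c, 26, z, y, 40, 11)}
π[D, B]: project onto (D, B) (1 duplicate(s) eliminated) → {(c, d), (c, k), (c, p), (c, s), (c, y)}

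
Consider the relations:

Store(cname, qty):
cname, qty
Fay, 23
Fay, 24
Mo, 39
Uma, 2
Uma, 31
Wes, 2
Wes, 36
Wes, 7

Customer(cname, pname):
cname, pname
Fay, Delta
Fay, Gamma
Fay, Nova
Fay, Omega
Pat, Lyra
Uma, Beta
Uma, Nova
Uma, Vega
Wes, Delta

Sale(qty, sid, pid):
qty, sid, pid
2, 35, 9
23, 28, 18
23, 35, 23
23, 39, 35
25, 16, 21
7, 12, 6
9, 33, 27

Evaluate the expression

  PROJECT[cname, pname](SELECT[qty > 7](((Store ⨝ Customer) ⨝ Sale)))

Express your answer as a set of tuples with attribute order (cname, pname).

{(Fay, Delta), (Fay, Gamma), (Fay, Nova), (Fay, Omega)}

Store ⋈ Customer (natural join on cname): {(Fay, 23, Delta), (Fay, 23, Gamma), (Fay, 23, Nova), (Fay, 23, Omega), (Fay, 24, Delta), (Fay, 24, Gamma), (Fay, 24, Nova), (Fay, 24, Omega), (Uma, 2, Beta), (Uma, 2, Nova), (Uma, 2, Vega), (Uma, 31, Beta), (Uma, 31, Nova), (Uma, 31, Vega), (Wes, 2, Delta), (Wes, 36, Delta), (Wes, 7, Delta)}
(Store ⨝ Customer) ⋈ Sale (natural join on qty): {(Fay, 23, Delta, 28, 18), (Fay, 23, Delta, 35, 23), (Fay, 23, Delta, 39, 35), (Fay, 23, Gamma, 28, 18), (Fay, 23, Gamma, 35, 23), (Fay, 23, Gamma, 39, 35), (Fay, 23, Nova, 28, 18), (Fay, 23, Nova, 35, 23), (Fay, 23, Nova, 39, 35), (Fay, 23, Omega, 28, 18), (Fay, 23, Omega, 35, 23), (Fay, 23, Omega, 39, 35), (Uma, 2, Beta, 35, 9), (Uma, 2, Nova, 35, 9), (Uma, 2, Vega, 35, 9), (Wes, 2, Delta, 35, 9), (Wes, 7, Delta, 12, 6)}
σ[qty > 7]: keep tuples satisfying qty > 7 → {(Fay, 23, Delta, 28, 18), (Fay, 23, Delta, 35, 23), (Fay, 23, Delta, 39, 35), (Fay, 23, Gamma, 28, 18), (Fay, 23, Gamma, 35, 23), (Fay, 23, Gamma, 39, 35), (Fay, 23, Nova, 28, 18), (Fay, 23, Nova, 35, 23), (Fay, 23, Nova, 39, 35), (Fay, 23, Omega, 28, 18), (Fay, 23, Omega, 35, 23), (Fay, 23, Omega, 39, 35)}
Keep only column(s) cname, pname (8 duplicate(s) eliminated): {(Fay, Delta), (Fay, Gamma), (Fay, Nova), (Fay, Omega)}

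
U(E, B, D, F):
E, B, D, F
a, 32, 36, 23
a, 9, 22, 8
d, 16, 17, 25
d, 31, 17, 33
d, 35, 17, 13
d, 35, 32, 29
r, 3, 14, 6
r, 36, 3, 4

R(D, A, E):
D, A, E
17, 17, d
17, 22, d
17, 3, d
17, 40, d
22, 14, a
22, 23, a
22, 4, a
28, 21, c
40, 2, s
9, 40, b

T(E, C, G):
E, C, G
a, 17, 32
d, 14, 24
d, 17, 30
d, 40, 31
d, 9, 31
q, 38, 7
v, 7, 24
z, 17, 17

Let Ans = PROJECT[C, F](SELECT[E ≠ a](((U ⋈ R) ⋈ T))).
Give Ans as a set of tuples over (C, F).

U ⋈ R (natural join on E, D): {(a, 9, 22, 8, 14), (a, 9, 22, 8, 23), (a, 9, 22, 8, 4), (d, 16, 17, 25, 17), (d, 16, 17, 25, 22), (d, 16, 17, 25, 3), (d, 16, 17, 25, 40), (d, 31, 17, 33, 17), (d, 31, 17, 33, 22), (d, 31, 17, 33, 3), (d, 31, 17, 33, 40), (d, 35, 17, 13, 17), (d, 35, 17, 13, 22), (d, 35, 17, 13, 3), (d, 35, 17, 13, 40)}
(U ⋈ R) ⋈ T (natural join on E): {(a, 9, 22, 8, 14, 17, 32), (a, 9, 22, 8, 23, 17, 32), (a, 9, 22, 8, 4, 17, 32), (d, 16, 17, 25, 17, 14, 24), (d, 16, 17, 25, 17, 17, 30), (d, 16, 17, 25, 17, 40, 31), (d, 16, 17, 25, 17, 9, 31), (d, 16, 17, 25, 22, 14, 24), (d, 16, 17, 25, 22, 17, 30), (d, 16, 17, 25, 22, 40, 31), (d, 16, 17, 25, 22, 9, 31), (d, 16, 17, 25, 3, 14, 24), (d, 16, 17, 25, 3, 17, 30), (d, 16, 17, 25, 3, 40, 31), (d, 16, 17, 25, 3, 9, 31), (d, 16, 17, 25, 40, 14, 24), (d, 16, 17, 25, 40, 17, 30), (d, 16, 17, 25, 40, 40, 31), (d, 16, 17, 25, 40, 9, 31), (d, 31, 17, 33, 17, 14, 24), (d, 31, 17, 33, 17, 17, 30), (d, 31, 17, 33, 17, 40, 31), (d, 31, 17, 33, 17, 9, 31), (d, 31, 17, 33, 22, 14, 24), (d, 31, 17, 33, 22, 17, 30), (d, 31, 17, 33, 22, 40, 31), (d, 31, 17, 33, 22, 9, 31), (d, 31, 17, 33, 3, 14, 24), (d, 31, 17, 33, 3, 17, 30), (d, 31, 17, 33, 3, 40, 31), (d, 31, 17, 33, 3, 9, 31), (d, 31, 17, 33, 40, 14, 24), (d, 31, 17, 33, 40, 17, 30), (d, 31, 17, 33, 40, 40, 31), (d, 31, 17, 33, 40, 9, 31), (d, 35, 17, 13, 17, 14, 24), (d, 35, 17, 13, 17, 17, 30), (d, 35, 17, 13, 17, 40, 31), (d, 35, 17, 13, 17, 9, 31), (d, 35, 17, 13, 22, 14, 24), (d, 35, 17, 13, 22, 17, 30), (d, 35, 17, 13, 22, 40, 31), (d, 35, 17, 13, 22, 9, 31), (d, 35, 17, 13, 3, 14, 24), (d, 35, 17, 13, 3, 17, 30), (d, 35, 17, 13, 3, 40, 31), (d, 35, 17, 13, 3, 9, 31), (d, 35, 17, 13, 40, 14, 24), (d, 35, 17, 13, 40, 17, 30), (d, 35, 17, 13, 40, 40, 31), (d, 35, 17, 13, 40, 9, 31)}
Selection E ≠ a: {(d, 16, 17, 25, 17, 14, 24), (d, 16, 17, 25, 17, 17, 30), (d, 16, 17, 25, 17, 40, 31), (d, 16, 17, 25, 17, 9, 31), (d, 16, 17, 25, 22, 14, 24), (d, 16, 17, 25, 22, 17, 30), (d, 16, 17, 25, 22, 40, 31), (d, 16, 17, 25, 22, 9, 31), (d, 16, 17, 25, 3, 14, 24), (d, 16, 17, 25, 3, 17, 30), (d, 16, 17, 25, 3, 40, 31), (d, 16, 17, 25, 3, 9, 31), (d, 16, 17, 25, 40, 14, 24), (d, 16, 17, 25, 40, 17, 30), (d, 16, 17, 25, 40, 40, 31), (d, 16, 17, 25, 40, 9, 31), (d, 31, 17, 33, 17, 14, 24), (d, 31, 17, 33, 17, 17, 30), (d, 31, 17, 33, 17, 40, 31), (d, 31, 17, 33, 17, 9, 31), (d, 31, 17, 33, 22, 14, 24), (d, 31, 17, 33, 22, 17, 30), (d, 31, 17, 33, 22, 40, 31), (d, 31, 17, 33, 22, 9, 31), (d, 31, 17, 33, 3, 14, 24), (d, 31, 17, 33, 3, 17, 30), (d, 31, 17, 33, 3, 40, 31), (d, 31, 17, 33, 3, 9, 31), (d, 31, 17, 33, 40, 14, 24), (d, 31, 17, 33, 40, 17, 30), (d, 31, 17, 33, 40, 40, 31), (d, 31, 17, 33, 40, 9, 31), (d, 35, 17, 13, 17, 14, 24), (d, 35, 17, 13, 17, 17, 30), (d, 35, 17, 13, 17, 40, 31), (d, 35, 17, 13, 17, 9, 31), (d, 35, 17, 13, 22, 14, 24), (d, 35, 17, 13, 22, 17, 30), (d, 35, 17, 13, 22, 40, 31), (d, 35, 17, 13, 22, 9, 31), (d, 35, 17, 13, 3, 14, 24), (d, 35, 17, 13, 3, 17, 30), (d, 35, 17, 13, 3, 40, 31), (d, 35, 17, 13, 3, 9, 31), (d, 35, 17, 13, 40, 14, 24), (d, 35, 17, 13, 40, 17, 30), (d, 35, 17, 13, 40, 40, 31), (d, 35, 17, 13, 40, 9, 31)}
π[C, F]: project onto (C, F) (36 duplicate(s) eliminated) → {(14, 13), (14, 25), (14, 33), (17, 13), (17, 25), (17, 33), (40, 13), (40, 25), (40, 33), (9, 13), (9, 25), (9, 33)}

{(14, 13), (14, 25), (14, 33), (17, 13), (17, 25), (17, 33), (40, 13), (40, 25), (40, 33), (9, 13), (9, 25), (9, 33)}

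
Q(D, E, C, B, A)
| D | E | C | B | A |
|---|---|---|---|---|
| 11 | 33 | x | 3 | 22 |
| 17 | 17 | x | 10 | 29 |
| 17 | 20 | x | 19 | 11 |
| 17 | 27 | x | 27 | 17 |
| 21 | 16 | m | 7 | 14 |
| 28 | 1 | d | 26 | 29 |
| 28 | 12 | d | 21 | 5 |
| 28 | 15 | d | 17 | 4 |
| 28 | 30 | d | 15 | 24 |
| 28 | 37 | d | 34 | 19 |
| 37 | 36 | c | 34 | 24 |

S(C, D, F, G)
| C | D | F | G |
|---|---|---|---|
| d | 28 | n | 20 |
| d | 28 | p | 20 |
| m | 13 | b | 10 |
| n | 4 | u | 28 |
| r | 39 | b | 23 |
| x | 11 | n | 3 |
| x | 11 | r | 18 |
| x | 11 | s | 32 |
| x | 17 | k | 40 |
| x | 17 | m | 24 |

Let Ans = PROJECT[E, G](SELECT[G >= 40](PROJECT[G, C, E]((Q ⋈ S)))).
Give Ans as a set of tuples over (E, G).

{(17, 40), (20, 40), (27, 40)}

Natural join on D, C: {(11, 33, x, 3, 22, n, 3), (11, 33, x, 3, 22, r, 18), (11, 33, x, 3, 22, s, 32), (17, 17, x, 10, 29, k, 40), (17, 17, x, 10, 29, m, 24), (17, 20, x, 19, 11, k, 40), (17, 20, x, 19, 11, m, 24), (17, 27, x, 27, 17, k, 40), (17, 27, x, 27, 17, m, 24), (28, 1, d, 26, 29, n, 20), (28, 1, d, 26, 29, p, 20), (28, 12, d, 21, 5, n, 20), (28, 12, d, 21, 5, p, 20), (28, 15, d, 17, 4, n, 20), (28, 15, d, 17, 4, p, 20), (28, 30, d, 15, 24, n, 20), (28, 30, d, 15, 24, p, 20), (28, 37, d, 34, 19, n, 20), (28, 37, d, 34, 19, p, 20)}
Projecting to G, C, E (5 duplicate(s) eliminated): {(18, x, 33), (20, d, 1), (20, d, 12), (20, d, 15), (20, d, 30), (20, d, 37), (24, x, 17), (24, x, 20), (24, x, 27), (3, x, 33), (32, x, 33), (40, x, 17), (40, x, 20), (40, x, 27)}
Filtering on G >= 40 leaves {(40, x, 17), (40, x, 20), (40, x, 27)}.
Projecting to E, G: {(17, 40), (20, 40), (27, 40)}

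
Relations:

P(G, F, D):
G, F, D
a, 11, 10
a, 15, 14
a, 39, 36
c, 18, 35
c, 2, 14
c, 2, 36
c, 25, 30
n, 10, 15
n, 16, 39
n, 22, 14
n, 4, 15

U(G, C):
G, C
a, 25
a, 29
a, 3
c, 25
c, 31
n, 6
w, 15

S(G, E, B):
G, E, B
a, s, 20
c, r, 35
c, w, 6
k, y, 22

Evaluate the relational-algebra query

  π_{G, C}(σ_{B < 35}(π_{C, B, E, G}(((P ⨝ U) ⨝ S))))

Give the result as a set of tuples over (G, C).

{(a, 25), (a, 29), (a, 3), (c, 25), (c, 31)}

P ⋈ U (natural join on G): {(a, 11, 10, 25), (a, 11, 10, 29), (a, 11, 10, 3), (a, 15, 14, 25), (a, 15, 14, 29), (a, 15, 14, 3), (a, 39, 36, 25), (a, 39, 36, 29), (a, 39, 36, 3), (c, 18, 35, 25), (c, 18, 35, 31), (c, 2, 14, 25), (c, 2, 14, 31), (c, 2, 36, 25), (c, 2, 36, 31), (c, 25, 30, 25), (c, 25, 30, 31), (n, 10, 15, 6), (n, 16, 39, 6), (n, 22, 14, 6), (n, 4, 15, 6)}
(P ⨝ U) ⋈ S (natural join on G): {(a, 11, 10, 25, s, 20), (a, 11, 10, 29, s, 20), (a, 11, 10, 3, s, 20), (a, 15, 14, 25, s, 20), (a, 15, 14, 29, s, 20), (a, 15, 14, 3, s, 20), (a, 39, 36, 25, s, 20), (a, 39, 36, 29, s, 20), (a, 39, 36, 3, s, 20), (c, 18, 35, 25, r, 35), (c, 18, 35, 25, w, 6), (c, 18, 35, 31, r, 35), (c, 18, 35, 31, w, 6), (c, 2, 14, 25, r, 35), (c, 2, 14, 25, w, 6), (c, 2, 14, 31, r, 35), (c, 2, 14, 31, w, 6), (c, 2, 36, 25, r, 35), (c, 2, 36, 25, w, 6), (c, 2, 36, 31, r, 35), (c, 2, 36, 31, w, 6), (c, 25, 30, 25, r, 35), (c, 25, 30, 25, w, 6), (c, 25, 30, 31, r, 35), (c, 25, 30, 31, w, 6)}
Projecting to C, B, E, G (18 duplicate(s) eliminated): {(25, 20, s, a), (25, 35, r, c), (25, 6, w, c), (29, 20, s, a), (3, 20, s, a), (31, 35, r, c), (31, 6, w, c)}
Selection B < 35: {(25, 20, s, a), (25, 6, w, c), (29, 20, s, a), (3, 20, s, a), (31, 6, w, c)}
Projecting to G, C: {(a, 25), (a, 29), (a, 3), (c, 25), (c, 31)}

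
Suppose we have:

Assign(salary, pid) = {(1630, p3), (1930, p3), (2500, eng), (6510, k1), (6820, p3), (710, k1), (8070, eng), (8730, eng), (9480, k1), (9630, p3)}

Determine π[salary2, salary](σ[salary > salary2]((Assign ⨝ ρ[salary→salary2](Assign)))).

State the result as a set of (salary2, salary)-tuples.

ρ[salary→salary2]: schema becomes (salary2, pid); tuples unchanged.
Joining Assign and ρ[salary→salary2](Assign) on pid yields {(1630, p3, 1630), (1630, p3, 1930), (1630, p3, 6820), (1630, p3, 9630), (1930, p3, 1630), (1930, p3, 1930), (1930, p3, 6820), (1930, p3, 9630), (2500, eng, 2500), (2500, eng, 8070), (2500, eng, 8730), (6510, k1, 6510), (6510, k1, 710), (6510, k1, 9480), (6820, p3, 1630), (6820, p3, 1930), (6820, p3, 6820), (6820, p3, 9630), (710, k1, 6510), (710, k1, 710), (710, k1, 9480), (8070, eng, 2500), (8070, eng, 8070), (8070, eng, 8730), (8730, eng, 2500), (8730, eng, 8070), (8730, eng, 8730), (9480, k1, 6510), (9480, k1, 710), (9480, k1, 9480), (9630, p3, 1630), (9630, p3, 1930), (9630, p3, 6820), (9630, p3, 9630)}.
Selection salary > salary2: {(1930, p3, 1630), (6510, k1, 710), (6820, p3, 1630), (6820, p3, 1930), (8070, eng, 2500), (8730, eng, 2500), (8730, eng, 8070), (9480, k1, 6510), (9480, k1, 710), (9630, p3, 1630), (9630, p3, 1930), (9630, p3, 6820)}
π[salary2, salary]: project onto (salary2, salary) → {(1630, 1930), (1630, 6820), (1630, 9630), (1930, 6820), (1930, 9630), (2500, 8070), (2500, 8730), (6510, 9480), (6820, 9630), (710, 6510), (710, 9480), (8070, 8730)}

{(1630, 1930), (1630, 6820), (1630, 9630), (1930, 6820), (1930, 9630), (2500, 8070), (2500, 8730), (6510, 9480), (6820, 9630), (710, 6510), (710, 9480), (8070, 8730)}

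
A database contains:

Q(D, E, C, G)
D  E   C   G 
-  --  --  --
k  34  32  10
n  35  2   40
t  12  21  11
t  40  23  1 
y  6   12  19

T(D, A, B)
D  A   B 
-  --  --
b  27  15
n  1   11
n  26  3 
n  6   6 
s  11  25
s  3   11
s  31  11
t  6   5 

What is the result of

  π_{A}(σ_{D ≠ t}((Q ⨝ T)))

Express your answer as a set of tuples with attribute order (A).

{1, 26, 6}

Natural join on D: {(n, 35, 2, 40, 1, 11), (n, 35, 2, 40, 26, 3), (n, 35, 2, 40, 6, 6), (t, 12, 21, 11, 6, 5), (t, 40, 23, 1, 6, 5)}
Selection D ≠ t: {(n, 35, 2, 40, 1, 11), (n, 35, 2, 40, 26, 3), (n, 35, 2, 40, 6, 6)}
Projecting to A: {1, 26, 6}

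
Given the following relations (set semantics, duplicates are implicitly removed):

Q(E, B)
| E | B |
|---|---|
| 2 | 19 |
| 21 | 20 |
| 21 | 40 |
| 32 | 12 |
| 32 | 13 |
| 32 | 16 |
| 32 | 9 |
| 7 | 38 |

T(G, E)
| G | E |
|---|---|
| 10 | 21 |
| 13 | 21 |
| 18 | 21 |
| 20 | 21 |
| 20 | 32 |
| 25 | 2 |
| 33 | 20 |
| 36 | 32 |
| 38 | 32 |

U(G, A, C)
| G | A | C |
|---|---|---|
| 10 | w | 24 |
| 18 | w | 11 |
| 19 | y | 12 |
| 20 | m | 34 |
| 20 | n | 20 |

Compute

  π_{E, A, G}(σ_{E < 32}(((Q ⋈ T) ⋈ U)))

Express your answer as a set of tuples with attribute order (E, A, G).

Q ⋈ T (natural join on E): {(2, 19, 25), (21, 20, 10), (21, 20, 13), (21, 20, 18), (21, 20, 20), (21, 40, 10), (21, 40, 13), (21, 40, 18), (21, 40, 20), (32, 12, 20), (32, 12, 36), (32, 12, 38), (32, 13, 20), (32, 13, 36), (32, 13, 38), (32, 16, 20), (32, 16, 36), (32, 16, 38), (32, 9, 20), (32, 9, 36), (32, 9, 38)}
(Q ⋈ T) ⋈ U (natural join on G): {(21, 20, 10, w, 24), (21, 20, 18, w, 11), (21, 20, 20, m, 34), (21, 20, 20, n, 20), (21, 40, 10, w, 24), (21, 40, 18, w, 11), (21, 40, 20, m, 34), (21, 40, 20, n, 20), (32, 12, 20, m, 34), (32, 12, 20, n, 20), (32, 13, 20, m, 34), (32, 13, 20, n, 20), (32, 16, 20, m, 34), (32, 16, 20, n, 20), (32, 9, 20, m, 34), (32, 9, 20, n, 20)}
Filtering on E < 32 leaves {(21, 20, 10, w, 24), (21, 20, 18, w, 11), (21, 20, 20, m, 34), (21, 20, 20, n, 20), (21, 40, 10, w, 24), (21, 40, 18, w, 11), (21, 40, 20, m, 34), (21, 40, 20, n, 20)}.
Keep only column(s) E, A, G (4 duplicate(s) eliminated): {(21, m, 20), (21, n, 20), (21, w, 10), (21, w, 18)}

{(21, m, 20), (21, n, 20), (21, w, 10), (21, w, 18)}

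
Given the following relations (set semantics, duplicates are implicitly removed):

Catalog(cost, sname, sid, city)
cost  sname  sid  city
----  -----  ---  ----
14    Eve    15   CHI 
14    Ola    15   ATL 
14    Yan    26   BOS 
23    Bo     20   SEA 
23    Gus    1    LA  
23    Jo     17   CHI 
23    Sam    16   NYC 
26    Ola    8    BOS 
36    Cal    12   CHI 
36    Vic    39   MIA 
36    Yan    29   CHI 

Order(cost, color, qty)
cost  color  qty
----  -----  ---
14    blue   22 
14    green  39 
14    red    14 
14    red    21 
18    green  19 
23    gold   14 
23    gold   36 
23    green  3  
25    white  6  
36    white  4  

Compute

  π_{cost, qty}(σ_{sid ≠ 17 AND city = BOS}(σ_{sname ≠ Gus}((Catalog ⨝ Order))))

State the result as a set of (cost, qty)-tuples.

{(14, 14), (14, 21), (14, 22), (14, 39)}

Natural join on cost: {(14, Eve, 15, CHI, blue, 22), (14, Eve, 15, CHI, green, 39), (14, Eve, 15, CHI, red, 14), (14, Eve, 15, CHI, red, 21), (14, Ola, 15, ATL, blue, 22), (14, Ola, 15, ATL, green, 39), (14, Ola, 15, ATL, red, 14), (14, Ola, 15, ATL, red, 21), (14, Yan, 26, BOS, blue, 22), (14, Yan, 26, BOS, green, 39), (14, Yan, 26, BOS, red, 14), (14, Yan, 26, BOS, red, 21), (23, Bo, 20, SEA, gold, 14), (23, Bo, 20, SEA, gold, 36), (23, Bo, 20, SEA, green, 3), (23, Gus, 1, LA, gold, 14), (23, Gus, 1, LA, gold, 36), (23, Gus, 1, LA, green, 3), (23, Jo, 17, CHI, gold, 14), (23, Jo, 17, CHI, gold, 36), (23, Jo, 17, CHI, green, 3), (23, Sam, 16, NYC, gold, 14), (23, Sam, 16, NYC, gold, 36), (23, Sam, 16, NYC, green, 3), (36, Cal, 12, CHI, white, 4), (36, Vic, 39, MIA, white, 4), (36, Yan, 29, CHI, white, 4)}
σ[sname ≠ Gus]: keep tuples satisfying sname ≠ Gus → {(14, Eve, 15, CHI, blue, 22), (14, Eve, 15, CHI, green, 39), (14, Eve, 15, CHI, red, 14), (14, Eve, 15, CHI, red, 21), (14, Ola, 15, ATL, blue, 22), (14, Ola, 15, ATL, green, 39), (14, Ola, 15, ATL, red, 14), (14, Ola, 15, ATL, red, 21), (14, Yan, 26, BOS, blue, 22), (14, Yan, 26, BOS, green, 39), (14, Yan, 26, BOS, red, 14), (14, Yan, 26, BOS, red, 21), (23, Bo, 20, SEA, gold, 14), (23, Bo, 20, SEA, gold, 36), (23, Bo, 20, SEA, green, 3), (23, Jo, 17, CHI, gold, 14), (23, Jo, 17, CHI, gold, 36), (23, Jo, 17, CHI, green, 3), (23, Sam, 16, NYC, gold, 14), (23, Sam, 16, NYC, gold, 36), (23, Sam, 16, NYC, green, 3), (36, Cal, 12, CHI, white, 4), (36, Vic, 39, MIA, white, 4), (36, Yan, 29, CHI, white, 4)}
σ[sid ≠ 17 AND city = BOS]: keep tuples satisfying sid ≠ 17 AND city = BOS → {(14, Yan, 26, BOS, blue, 22), (14, Yan, 26, BOS, green, 39), (14, Yan, 26, BOS, red, 14), (14, Yan, 26, BOS, red, 21)}
π_{cost, qty} gives {(14, 14), (14, 21), (14, 22), (14, 39)}.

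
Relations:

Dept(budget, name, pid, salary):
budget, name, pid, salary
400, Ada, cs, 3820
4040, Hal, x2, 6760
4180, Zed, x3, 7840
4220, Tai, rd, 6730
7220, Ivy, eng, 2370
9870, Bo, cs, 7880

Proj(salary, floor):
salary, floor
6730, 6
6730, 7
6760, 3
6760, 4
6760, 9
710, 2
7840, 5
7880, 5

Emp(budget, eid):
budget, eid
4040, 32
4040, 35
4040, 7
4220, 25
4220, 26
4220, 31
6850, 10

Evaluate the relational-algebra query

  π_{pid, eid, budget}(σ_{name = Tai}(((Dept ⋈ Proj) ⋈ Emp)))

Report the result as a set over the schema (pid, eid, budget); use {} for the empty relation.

{(rd, 25, 4220), (rd, 26, 4220), (rd, 31, 4220)}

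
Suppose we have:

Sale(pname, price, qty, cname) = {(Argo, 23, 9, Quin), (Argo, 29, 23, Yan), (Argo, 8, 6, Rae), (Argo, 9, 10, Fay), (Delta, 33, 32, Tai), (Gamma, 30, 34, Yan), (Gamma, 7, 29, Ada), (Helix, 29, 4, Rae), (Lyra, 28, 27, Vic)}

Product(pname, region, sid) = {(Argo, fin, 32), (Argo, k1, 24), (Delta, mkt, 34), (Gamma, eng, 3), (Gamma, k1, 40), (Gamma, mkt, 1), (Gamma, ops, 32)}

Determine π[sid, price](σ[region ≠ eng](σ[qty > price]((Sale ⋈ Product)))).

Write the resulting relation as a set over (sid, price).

Natural join on pname: {(Argo, 23, 9, Quin, fin, 32), (Argo, 23, 9, Quin, k1, 24), (Argo, 29, 23, Yan, fin, 32), (Argo, 29, 23, Yan, k1, 24), (Argo, 8, 6, Rae, fin, 32), (Argo, 8, 6, Rae, k1, 24), (Argo, 9, 10, Fay, fin, 32), (Argo, 9, 10, Fay, k1, 24), (Delta, 33, 32, Tai, mkt, 34), (Gamma, 30, 34, Yan, eng, 3), (Gamma, 30, 34, Yan, k1, 40), (Gamma, 30, 34, Yan, mkt, 1), (Gamma, 30, 34, Yan, ops, 32), (Gamma, 7, 29, Ada, eng, 3), (Gamma, 7, 29, Ada, k1, 40), (Gamma, 7, 29, Ada, mkt, 1), (Gamma, 7, 29, Ada, ops, 32)}
Filtering on qty > price leaves {(Argo, 9, 10, Fay, fin, 32), (Argo, 9, 10, Fay, k1, 24), (Gamma, 30, 34, Yan, eng, 3), (Gamma, 30, 34, Yan, k1, 40), (Gamma, 30, 34, Yan, mkt, 1), (Gamma, 30, 34, Yan, ops, 32), (Gamma, 7, 29, Ada, eng, 3), (Gamma, 7, 29, Ada, k1, 40), (Gamma, 7, 29, Ada, mkt, 1), (Gamma, 7, 29, Ada, ops, 32)}.
Filtering on region ≠ eng leaves {(Argo, 9, 10, Fay, fin, 32), (Argo, 9, 10, Fay, k1, 24), (Gamma, 30, 34, Yan, k1, 40), (Gamma, 30, 34, Yan, mkt, 1), (Gamma, 30, 34, Yan, ops, 32), (Gamma, 7, 29, Ada, k1, 40), (Gamma, 7, 29, Ada, mkt, 1), (Gamma, 7, 29, Ada, ops, 32)}.
π[sid, price]: project onto (sid, price) → {(1, 30), (1, 7), (24, 9), (32, 30), (32, 7), (32, 9), (40, 30), (40, 7)}

{(1, 30), (1, 7), (24, 9), (32, 30), (32, 7), (32, 9), (40, 30), (40, 7)}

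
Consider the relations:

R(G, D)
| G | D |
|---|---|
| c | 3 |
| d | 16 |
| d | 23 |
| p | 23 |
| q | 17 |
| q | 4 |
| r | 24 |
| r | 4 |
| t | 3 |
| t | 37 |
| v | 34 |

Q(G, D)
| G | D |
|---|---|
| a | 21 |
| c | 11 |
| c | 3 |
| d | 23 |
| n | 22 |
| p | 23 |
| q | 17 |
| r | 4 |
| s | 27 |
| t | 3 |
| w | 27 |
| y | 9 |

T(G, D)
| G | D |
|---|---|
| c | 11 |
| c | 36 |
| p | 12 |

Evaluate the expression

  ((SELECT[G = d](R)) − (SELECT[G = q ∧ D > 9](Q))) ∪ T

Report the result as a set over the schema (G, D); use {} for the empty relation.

Filtering on G = d leaves {(d, 16), (d, 23)}.
Filtering on G = q ∧ D > 9 leaves {(q, 17)}.
Difference: {(d, 16), (d, 23)} with {(q, 17)} → {(d, 16), (d, 23)}
Union: {(d, 16), (d, 23)} with {(c, 11), (c, 36), (p, 12)} → {(c, 11), (c, 36), (d, 16), (d, 23), (p, 12)}

{(c, 11), (c, 36), (d, 16), (d, 23), (p, 12)}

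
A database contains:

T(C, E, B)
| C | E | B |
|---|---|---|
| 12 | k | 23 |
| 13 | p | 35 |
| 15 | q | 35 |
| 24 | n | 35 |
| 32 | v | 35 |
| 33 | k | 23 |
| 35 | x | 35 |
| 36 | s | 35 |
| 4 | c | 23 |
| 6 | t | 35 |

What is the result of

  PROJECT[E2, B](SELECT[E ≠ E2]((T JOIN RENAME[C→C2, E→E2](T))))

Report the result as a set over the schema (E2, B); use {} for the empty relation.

ρ[C→C2, E→E2]: schema becomes (C2, E2, B); tuples unchanged.
Joining T and RENAME[C→C2, E→E2](T) on B yields {(12, k, 23, 12, k), (12, k, 23, 33, k), (12, k, 23, 4, c), (13, p, 35, 13, p), (13, p, 35, 15, q), (13, p, 35, 24, n), (13, p, 35, 32, v), (13, p, 35, 35, x), (13, p, 35, 36, s), (13, p, 35, 6, t), (15, q, 35, 13, p), (15, q, 35, 15, q), (15, q, 35, 24, n), (15, q, 35, 32, v), (15, q, 35, 35, x), (15, q, 35, 36, s), (15, q, 35, 6, t), (24, n, 35, 13, p), (24, n, 35, 15, q), (24, n, 35, 24, n), (24, n, 35, 32, v), (24, n, 35, 35, x), (24, n, 35, 36, s), (24, n, 35, 6, t), (32, v, 35, 13, p), (32, v, 35, 15, q), (32, v, 35, 24, n), (32, v, 35, 32, v), (32, v, 35, 35, x), (32, v, 35, 36, s), (32, v, 35, 6, t), (33, k, 23, 12, k), (33, k, 23, 33, k), (33, k, 23, 4, c), (35, x, 35, 13, p), (35, x, 35, 15, q), (35, x, 35, 24, n), (35, x, 35, 32, v), (35, x, 35, 35, x), (35, x, 35, 36, s), (35, x, 35, 6, t), (36, s, 35, 13, p), (36, s, 35, 15, q), (36, s, 35, 24, n), (36, s, 35, 32, v), (36, s, 35, 35, x), (36, s, 35, 36, s), (36, s, 35, 6, t), (4, c, 23, 12, k), (4, c, 23, 33, k), (4, c, 23, 4, c), (6, t, 35, 13, p), (6, t, 35, 15, q), (6, t, 35, 24, n), (6, t, 35, 32, v), (6, t, 35, 35, x), (6, t, 35, 36, s), (6, t, 35, 6, t)}.
Filtering on E ≠ E2 leaves {(12, k, 23, 4, c), (13, p, 35, 15, q), (13, p, 35, 24, n), (13, p, 35, 32, v), (13, p, 35, 35, x), (13, p, 35, 36, s), (13, p, 35, 6, t), (15, q, 35, 13, p), (15, q, 35, 24, n), (15, q, 35, 32, v), (15, q, 35, 35, x), (15, q, 35, 36, s), (15, q, 35, 6, t), (24, n, 35, 13, p), (24, n, 35, 15, q), (24, n, 35, 32, v), (24, n, 35, 35, x), (24, n, 35, 36, s), (24, n, 35, 6, t), (32, v, 35, 13, p), (32, v, 35, 15, q), (32, v, 35, 24, n), (32, v, 35, 35, x), (32, v, 35, 36, s), (32, v, 35, 6, t), (33, k, 23, 4, c), (35, x, 35, 13, p), (35, x, 35, 15, q), (35, x, 35, 24, n), (35, x, 35, 32, v), (35, x, 35, 36, s), (35, x, 35, 6, t), (36, s, 35, 13, p), (36, s, 35, 15, q), (36, s, 35, 24, n), (36, s, 35, 32, v), (36, s, 35, 35, x), (36, s, 35, 6, t), (4, c, 23, 12, k), (4, c, 23, 33, k), (6, t, 35, 13, p), (6, t, 35, 15, q), (6, t, 35, 24, n), (6, t, 35, 32, v), (6, t, 35, 35, x), (6, t, 35, 36, s)}.
π[E2, B]: project onto (E2, B) (37 duplicate(s) eliminated) → {(c, 23), (k, 23), (n, 35), (p, 35), (q, 35), (s, 35), (t, 35), (v, 35), (x, 35)}

{(c, 23), (k, 23), (n, 35), (p, 35), (q, 35), (s, 35), (t, 35), (v, 35), (x, 35)}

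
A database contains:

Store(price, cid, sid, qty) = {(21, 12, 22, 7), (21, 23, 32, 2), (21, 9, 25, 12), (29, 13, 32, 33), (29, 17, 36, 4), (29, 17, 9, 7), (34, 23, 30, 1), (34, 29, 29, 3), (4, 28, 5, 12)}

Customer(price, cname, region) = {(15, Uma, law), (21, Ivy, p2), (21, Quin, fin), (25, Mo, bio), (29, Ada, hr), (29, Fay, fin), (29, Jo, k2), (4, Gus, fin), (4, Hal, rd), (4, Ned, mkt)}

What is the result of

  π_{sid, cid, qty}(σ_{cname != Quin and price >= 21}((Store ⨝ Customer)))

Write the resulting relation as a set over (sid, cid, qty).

{(22, 12, 7), (25, 9, 12), (32, 13, 33), (32, 23, 2), (36, 17, 4), (9, 17, 7)}

Natural join on price: {(21, 12, 22, 7, Ivy, p2), (21, 12, 22, 7, Quin, fin), (21, 23, 32, 2, Ivy, p2), (21, 23, 32, 2, Quin, fin), (21, 9, 25, 12, Ivy, p2), (21, 9, 25, 12, Quin, fin), (29, 13, 32, 33, Ada, hr), (29, 13, 32, 33, Fay, fin), (29, 13, 32, 33, Jo, k2), (29, 17, 36, 4, Ada, hr), (29, 17, 36, 4, Fay, fin), (29, 17, 36, 4, Jo, k2), (29, 17, 9, 7, Ada, hr), (29, 17, 9, 7, Fay, fin), (29, 17, 9, 7, Jo, k2), (4, 28, 5, 12, Gus, fin), (4, 28, 5, 12, Hal, rd), (4, 28, 5, 12, Ned, mkt)}
Filtering on cname != Quin and price >= 21 leaves {(21, 12, 22, 7, Ivy, p2), (21, 23, 32, 2, Ivy, p2), (21, 9, 25, 12, Ivy, p2), (29, 13, 32, 33, Ada, hr), (29, 13, 32, 33, Fay, fin), (29, 13, 32, 33, Jo, k2), (29, 17, 36, 4, Ada, hr), (29, 17, 36, 4, Fay, fin), (29, 17, 36, 4, Jo, k2), (29, 17, 9, 7, Ada, hr), (29, 17, 9, 7, Fay, fin), (29, 17, 9, 7, Jo, k2)}.
Projecting to sid, cid, qty (6 duplicate(s) eliminated): {(22, 12, 7), (25, 9, 12), (32, 13, 33), (32, 23, 2), (36, 17, 4), (9, 17, 7)}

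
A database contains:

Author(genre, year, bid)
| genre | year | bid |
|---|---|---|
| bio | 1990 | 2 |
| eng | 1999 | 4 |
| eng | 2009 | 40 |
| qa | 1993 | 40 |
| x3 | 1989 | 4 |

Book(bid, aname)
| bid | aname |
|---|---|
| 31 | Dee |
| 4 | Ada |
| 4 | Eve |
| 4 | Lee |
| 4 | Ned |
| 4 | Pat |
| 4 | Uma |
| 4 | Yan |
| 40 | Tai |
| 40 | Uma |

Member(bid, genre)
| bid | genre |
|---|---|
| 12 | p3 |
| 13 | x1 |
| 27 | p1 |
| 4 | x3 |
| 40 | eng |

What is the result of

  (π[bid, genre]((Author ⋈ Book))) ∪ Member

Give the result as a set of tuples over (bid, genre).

{(12, p3), (13, x1), (27, p1), (4, eng), (4, x3), (40, eng), (40, qa)}

Natural join on bid: {(eng, 1999, 4, Ada), (eng, 1999, 4, Eve), (eng, 1999, 4, Lee), (eng, 1999, 4, Ned), (eng, 1999, 4, Pat), (eng, 1999, 4, Uma), (eng, 1999, 4, Yan), (eng, 2009, 40, Tai), (eng, 2009, 40, Uma), (qa, 1993, 40, Tai), (qa, 1993, 40, Uma), (x3, 1989, 4, Ada), (x3, 1989, 4, Eve), (x3, 1989, 4, Lee), (x3, 1989, 4, Ned), (x3, 1989, 4, Pat), (x3, 1989, 4, Uma), (x3, 1989, 4, Yan)}
π_{bid, genre} gives {(4, eng), (4, x3), (40, eng), (40, qa)} (14 duplicate(s) eliminated).
Set union of the two operands is {(12, p3), (13, x1), (27, p1), (4, eng), (4, x3), (40, eng), (40, qa)}.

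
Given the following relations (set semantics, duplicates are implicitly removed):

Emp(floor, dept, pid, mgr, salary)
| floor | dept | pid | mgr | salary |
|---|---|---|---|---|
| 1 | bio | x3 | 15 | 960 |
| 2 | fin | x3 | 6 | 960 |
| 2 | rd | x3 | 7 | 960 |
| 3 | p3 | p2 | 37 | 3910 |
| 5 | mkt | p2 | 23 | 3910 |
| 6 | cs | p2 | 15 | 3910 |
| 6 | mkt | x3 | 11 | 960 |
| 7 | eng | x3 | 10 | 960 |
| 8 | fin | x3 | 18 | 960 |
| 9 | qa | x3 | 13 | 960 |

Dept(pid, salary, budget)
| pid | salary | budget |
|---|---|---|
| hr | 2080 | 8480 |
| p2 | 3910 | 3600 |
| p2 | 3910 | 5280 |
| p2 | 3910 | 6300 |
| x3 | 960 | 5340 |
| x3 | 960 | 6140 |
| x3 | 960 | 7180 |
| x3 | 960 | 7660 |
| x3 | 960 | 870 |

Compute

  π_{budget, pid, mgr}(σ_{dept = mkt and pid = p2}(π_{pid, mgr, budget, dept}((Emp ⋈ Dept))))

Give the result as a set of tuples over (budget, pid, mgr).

Joining Emp and Dept on pid, salary yields {(1, bio, x3, 15, 960, 5340), (1, bio, x3, 15, 960, 6140), (1, bio, x3, 15, 960, 7180), (1, bio, x3, 15, 960, 7660), (1, bio, x3, 15, 960, 870), (2, fin, x3, 6, 960, 5340), (2, fin, x3, 6, 960, 6140), (2, fin, x3, 6, 960, 7180), (2, fin, x3, 6, 960, 7660), (2, fin, x3, 6, 960, 870), (2, rd, x3, 7, 960, 5340), (2, rd, x3, 7, 960, 6140), (2, rd, x3, 7, 960, 7180), (2, rd, x3, 7, 960, 7660), (2, rd, x3, 7, 960, 870), (3, p3, p2, 37, 3910, 3600), (3, p3, p2, 37, 3910, 5280), (3, p3, p2, 37, 3910, 6300), (5, mkt, p2, 23, 3910, 3600), (5, mkt, p2, 23, 3910, 5280), (5, mkt, p2, 23, 3910, 6300), (6, cs, p2, 15, 3910, 3600), (6, cs, p2, 15, 3910, 5280), (6, cs, p2, 15, 3910, 6300), (6, mkt, x3, 11, 960, 5340), (6, mkt, x3, 11, 960, 6140), (6, mkt, x3, 11, 960, 7180), (6, mkt, x3, 11, 960, 7660), (6, mkt, x3, 11, 960, 870), (7, eng, x3, 10, 960, 5340), (7, eng, x3, 10, 960, 6140), (7, eng, x3, 10, 960, 7180), (7, eng, x3, 10, 960, 7660), (7, eng, x3, 10, 960, 870), (8, fin, x3, 18, 960, 5340), (8, fin, x3, 18, 960, 6140), (8, fin, x3, 18, 960, 7180), (8, fin, x3, 18, 960, 7660), (8, fin, x3, 18, 960, 870), (9, qa, x3, 13, 960, 5340), (9, qa, x3, 13, 960, 6140), (9, qa, x3, 13, 960, 7180), (9, qa, x3, 13, 960, 7660), (9, qa, x3, 13, 960, 870)}.
π_{pid, mgr, budget, dept} gives {(p2, 15, 3600, cs), (p2, 15, 5280, cs), (p2, 15, 6300, cs), (p2, 23, 3600, mkt), (p2, 23, 5280, mkt), (p2, 23, 6300, mkt), (p2, 37, 3600, p3), (p2, 37, 5280, p3), (p2, 37, 6300, p3), (x3, 10, 5340, eng), (x3, 10, 6140, eng), (x3, 10, 7180, eng), (x3, 10, 7660, eng), (x3, 10, 870, eng), (x3, 11, 5340, mkt), (x3, 11, 6140, mkt), (x3, 11, 7180, mkt), (x3, 11, 7660, mkt), (x3, 11, 870, mkt), (x3, 13, 5340, qa), (x3, 13, 6140, qa), (x3, 13, 7180, qa), (x3, 13, 7660, qa), (x3, 13, 870, qa), (x3, 15, 5340, bio), (x3, 15, 6140, bio), (x3, 15, 7180, bio), (x3, 15, 7660, bio), (x3, 15, 870, bio), (x3, 18, 5340, fin), (x3, 18, 6140, fin), (x3, 18, 7180, fin), (x3, 18, 7660, fin), (x3, 18, 870, fin), (x3, 6, 5340, fin), (x3, 6, 6140, fin), (x3, 6, 7180, fin), (x3, 6, 7660, fin), (x3, 6, 870, fin), (x3, 7, 5340, rd), (x3, 7, 6140, rd), (x3, 7, 7180, rd), (x3, 7, 7660, rd), (x3, 7, 870, rd)}.
Selection dept = mkt and pid = p2: {(p2, 23, 3600, mkt), (p2, 23, 5280, mkt), (p2, 23, 6300, mkt)}
π_{budget, pid, mgr} gives {(3600, p2, 23), (5280, p2, 23), (6300, p2, 23)}.

{(3600, p2, 23), (5280, p2, 23), (6300, p2, 23)}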